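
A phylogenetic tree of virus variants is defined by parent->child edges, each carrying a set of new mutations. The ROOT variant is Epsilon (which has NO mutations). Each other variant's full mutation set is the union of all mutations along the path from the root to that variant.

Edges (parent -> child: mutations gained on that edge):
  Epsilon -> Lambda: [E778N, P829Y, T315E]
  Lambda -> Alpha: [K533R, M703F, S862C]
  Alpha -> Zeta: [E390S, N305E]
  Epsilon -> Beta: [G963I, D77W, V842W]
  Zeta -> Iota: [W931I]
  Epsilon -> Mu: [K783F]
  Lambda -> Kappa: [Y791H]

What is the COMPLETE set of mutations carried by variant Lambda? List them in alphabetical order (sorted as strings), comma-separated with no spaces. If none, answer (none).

Answer: E778N,P829Y,T315E

Derivation:
At Epsilon: gained [] -> total []
At Lambda: gained ['E778N', 'P829Y', 'T315E'] -> total ['E778N', 'P829Y', 'T315E']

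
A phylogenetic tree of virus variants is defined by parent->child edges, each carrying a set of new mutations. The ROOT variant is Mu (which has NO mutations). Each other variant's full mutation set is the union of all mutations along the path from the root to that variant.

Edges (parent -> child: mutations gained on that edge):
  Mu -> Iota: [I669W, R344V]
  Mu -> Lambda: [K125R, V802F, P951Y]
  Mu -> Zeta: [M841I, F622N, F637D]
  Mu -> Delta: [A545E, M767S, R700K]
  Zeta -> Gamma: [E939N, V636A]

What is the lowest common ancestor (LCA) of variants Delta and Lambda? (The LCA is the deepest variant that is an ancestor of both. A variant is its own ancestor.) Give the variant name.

Path from root to Delta: Mu -> Delta
  ancestors of Delta: {Mu, Delta}
Path from root to Lambda: Mu -> Lambda
  ancestors of Lambda: {Mu, Lambda}
Common ancestors: {Mu}
Walk up from Lambda: Lambda (not in ancestors of Delta), Mu (in ancestors of Delta)
Deepest common ancestor (LCA) = Mu

Answer: Mu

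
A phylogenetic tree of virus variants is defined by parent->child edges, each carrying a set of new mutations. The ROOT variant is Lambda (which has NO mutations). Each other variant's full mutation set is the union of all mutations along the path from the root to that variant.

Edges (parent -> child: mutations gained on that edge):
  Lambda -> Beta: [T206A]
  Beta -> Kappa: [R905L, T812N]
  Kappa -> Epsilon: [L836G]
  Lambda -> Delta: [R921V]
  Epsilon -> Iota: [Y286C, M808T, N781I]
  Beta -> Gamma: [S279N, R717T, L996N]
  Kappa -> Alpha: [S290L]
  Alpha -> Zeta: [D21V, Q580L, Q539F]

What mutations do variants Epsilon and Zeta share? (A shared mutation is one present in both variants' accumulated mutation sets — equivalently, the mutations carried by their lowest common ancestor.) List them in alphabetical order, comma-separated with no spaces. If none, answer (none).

Accumulating mutations along path to Epsilon:
  At Lambda: gained [] -> total []
  At Beta: gained ['T206A'] -> total ['T206A']
  At Kappa: gained ['R905L', 'T812N'] -> total ['R905L', 'T206A', 'T812N']
  At Epsilon: gained ['L836G'] -> total ['L836G', 'R905L', 'T206A', 'T812N']
Mutations(Epsilon) = ['L836G', 'R905L', 'T206A', 'T812N']
Accumulating mutations along path to Zeta:
  At Lambda: gained [] -> total []
  At Beta: gained ['T206A'] -> total ['T206A']
  At Kappa: gained ['R905L', 'T812N'] -> total ['R905L', 'T206A', 'T812N']
  At Alpha: gained ['S290L'] -> total ['R905L', 'S290L', 'T206A', 'T812N']
  At Zeta: gained ['D21V', 'Q580L', 'Q539F'] -> total ['D21V', 'Q539F', 'Q580L', 'R905L', 'S290L', 'T206A', 'T812N']
Mutations(Zeta) = ['D21V', 'Q539F', 'Q580L', 'R905L', 'S290L', 'T206A', 'T812N']
Intersection: ['L836G', 'R905L', 'T206A', 'T812N'] ∩ ['D21V', 'Q539F', 'Q580L', 'R905L', 'S290L', 'T206A', 'T812N'] = ['R905L', 'T206A', 'T812N']

Answer: R905L,T206A,T812N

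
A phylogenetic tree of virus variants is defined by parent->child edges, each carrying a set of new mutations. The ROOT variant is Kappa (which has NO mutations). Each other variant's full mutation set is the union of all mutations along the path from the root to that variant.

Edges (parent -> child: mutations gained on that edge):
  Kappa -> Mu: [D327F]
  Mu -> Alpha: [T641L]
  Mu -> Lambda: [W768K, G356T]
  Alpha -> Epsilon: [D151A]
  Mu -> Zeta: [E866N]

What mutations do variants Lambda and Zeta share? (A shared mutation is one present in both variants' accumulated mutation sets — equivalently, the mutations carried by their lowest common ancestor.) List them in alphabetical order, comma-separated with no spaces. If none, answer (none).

Answer: D327F

Derivation:
Accumulating mutations along path to Lambda:
  At Kappa: gained [] -> total []
  At Mu: gained ['D327F'] -> total ['D327F']
  At Lambda: gained ['W768K', 'G356T'] -> total ['D327F', 'G356T', 'W768K']
Mutations(Lambda) = ['D327F', 'G356T', 'W768K']
Accumulating mutations along path to Zeta:
  At Kappa: gained [] -> total []
  At Mu: gained ['D327F'] -> total ['D327F']
  At Zeta: gained ['E866N'] -> total ['D327F', 'E866N']
Mutations(Zeta) = ['D327F', 'E866N']
Intersection: ['D327F', 'G356T', 'W768K'] ∩ ['D327F', 'E866N'] = ['D327F']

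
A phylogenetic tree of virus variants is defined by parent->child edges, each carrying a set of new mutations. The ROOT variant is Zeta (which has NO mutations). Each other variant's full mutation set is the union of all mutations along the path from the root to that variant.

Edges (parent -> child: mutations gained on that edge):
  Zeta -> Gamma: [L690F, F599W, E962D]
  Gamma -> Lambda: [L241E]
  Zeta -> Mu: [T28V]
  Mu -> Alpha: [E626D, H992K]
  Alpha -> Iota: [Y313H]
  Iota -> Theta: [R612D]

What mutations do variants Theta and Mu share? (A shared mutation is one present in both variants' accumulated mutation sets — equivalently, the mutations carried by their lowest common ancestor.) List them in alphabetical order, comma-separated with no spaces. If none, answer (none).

Accumulating mutations along path to Theta:
  At Zeta: gained [] -> total []
  At Mu: gained ['T28V'] -> total ['T28V']
  At Alpha: gained ['E626D', 'H992K'] -> total ['E626D', 'H992K', 'T28V']
  At Iota: gained ['Y313H'] -> total ['E626D', 'H992K', 'T28V', 'Y313H']
  At Theta: gained ['R612D'] -> total ['E626D', 'H992K', 'R612D', 'T28V', 'Y313H']
Mutations(Theta) = ['E626D', 'H992K', 'R612D', 'T28V', 'Y313H']
Accumulating mutations along path to Mu:
  At Zeta: gained [] -> total []
  At Mu: gained ['T28V'] -> total ['T28V']
Mutations(Mu) = ['T28V']
Intersection: ['E626D', 'H992K', 'R612D', 'T28V', 'Y313H'] ∩ ['T28V'] = ['T28V']

Answer: T28V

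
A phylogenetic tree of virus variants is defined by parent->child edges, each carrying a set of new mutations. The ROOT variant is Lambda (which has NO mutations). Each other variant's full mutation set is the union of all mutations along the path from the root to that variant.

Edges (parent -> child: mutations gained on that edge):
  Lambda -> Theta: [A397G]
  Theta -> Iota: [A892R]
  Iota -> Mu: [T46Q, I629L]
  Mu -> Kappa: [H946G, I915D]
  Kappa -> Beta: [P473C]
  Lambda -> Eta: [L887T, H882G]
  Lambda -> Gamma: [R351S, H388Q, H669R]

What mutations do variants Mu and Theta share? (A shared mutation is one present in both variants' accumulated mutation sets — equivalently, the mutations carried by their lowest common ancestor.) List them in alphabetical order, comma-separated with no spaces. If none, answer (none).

Accumulating mutations along path to Mu:
  At Lambda: gained [] -> total []
  At Theta: gained ['A397G'] -> total ['A397G']
  At Iota: gained ['A892R'] -> total ['A397G', 'A892R']
  At Mu: gained ['T46Q', 'I629L'] -> total ['A397G', 'A892R', 'I629L', 'T46Q']
Mutations(Mu) = ['A397G', 'A892R', 'I629L', 'T46Q']
Accumulating mutations along path to Theta:
  At Lambda: gained [] -> total []
  At Theta: gained ['A397G'] -> total ['A397G']
Mutations(Theta) = ['A397G']
Intersection: ['A397G', 'A892R', 'I629L', 'T46Q'] ∩ ['A397G'] = ['A397G']

Answer: A397G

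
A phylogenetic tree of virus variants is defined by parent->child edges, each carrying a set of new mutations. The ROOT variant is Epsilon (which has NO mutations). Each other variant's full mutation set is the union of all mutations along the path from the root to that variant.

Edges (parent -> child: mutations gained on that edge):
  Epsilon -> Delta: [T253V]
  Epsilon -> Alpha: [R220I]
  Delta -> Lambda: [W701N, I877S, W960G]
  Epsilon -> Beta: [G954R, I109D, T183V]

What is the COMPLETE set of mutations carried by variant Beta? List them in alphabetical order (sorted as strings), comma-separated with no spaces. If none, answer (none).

At Epsilon: gained [] -> total []
At Beta: gained ['G954R', 'I109D', 'T183V'] -> total ['G954R', 'I109D', 'T183V']

Answer: G954R,I109D,T183V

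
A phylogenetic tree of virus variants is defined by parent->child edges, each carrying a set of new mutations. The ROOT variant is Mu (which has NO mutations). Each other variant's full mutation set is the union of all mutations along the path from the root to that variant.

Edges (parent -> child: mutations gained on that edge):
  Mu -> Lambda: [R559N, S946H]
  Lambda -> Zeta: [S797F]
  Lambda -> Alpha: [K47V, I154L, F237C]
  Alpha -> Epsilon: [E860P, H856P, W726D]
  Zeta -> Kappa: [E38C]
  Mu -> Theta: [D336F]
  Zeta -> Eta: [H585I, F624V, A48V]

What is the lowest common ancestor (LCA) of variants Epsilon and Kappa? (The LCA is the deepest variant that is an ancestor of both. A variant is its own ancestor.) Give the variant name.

Answer: Lambda

Derivation:
Path from root to Epsilon: Mu -> Lambda -> Alpha -> Epsilon
  ancestors of Epsilon: {Mu, Lambda, Alpha, Epsilon}
Path from root to Kappa: Mu -> Lambda -> Zeta -> Kappa
  ancestors of Kappa: {Mu, Lambda, Zeta, Kappa}
Common ancestors: {Mu, Lambda}
Walk up from Kappa: Kappa (not in ancestors of Epsilon), Zeta (not in ancestors of Epsilon), Lambda (in ancestors of Epsilon), Mu (in ancestors of Epsilon)
Deepest common ancestor (LCA) = Lambda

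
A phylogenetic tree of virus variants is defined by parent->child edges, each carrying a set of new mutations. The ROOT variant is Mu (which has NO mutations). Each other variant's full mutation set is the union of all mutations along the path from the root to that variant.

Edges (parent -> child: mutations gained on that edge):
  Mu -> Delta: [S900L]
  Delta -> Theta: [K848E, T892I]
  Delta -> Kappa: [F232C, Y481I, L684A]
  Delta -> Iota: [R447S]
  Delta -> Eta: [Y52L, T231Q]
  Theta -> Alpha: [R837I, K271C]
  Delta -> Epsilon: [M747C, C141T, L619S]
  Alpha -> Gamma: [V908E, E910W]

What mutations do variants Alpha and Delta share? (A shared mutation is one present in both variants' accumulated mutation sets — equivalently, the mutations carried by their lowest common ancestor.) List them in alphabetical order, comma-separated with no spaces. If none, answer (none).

Answer: S900L

Derivation:
Accumulating mutations along path to Alpha:
  At Mu: gained [] -> total []
  At Delta: gained ['S900L'] -> total ['S900L']
  At Theta: gained ['K848E', 'T892I'] -> total ['K848E', 'S900L', 'T892I']
  At Alpha: gained ['R837I', 'K271C'] -> total ['K271C', 'K848E', 'R837I', 'S900L', 'T892I']
Mutations(Alpha) = ['K271C', 'K848E', 'R837I', 'S900L', 'T892I']
Accumulating mutations along path to Delta:
  At Mu: gained [] -> total []
  At Delta: gained ['S900L'] -> total ['S900L']
Mutations(Delta) = ['S900L']
Intersection: ['K271C', 'K848E', 'R837I', 'S900L', 'T892I'] ∩ ['S900L'] = ['S900L']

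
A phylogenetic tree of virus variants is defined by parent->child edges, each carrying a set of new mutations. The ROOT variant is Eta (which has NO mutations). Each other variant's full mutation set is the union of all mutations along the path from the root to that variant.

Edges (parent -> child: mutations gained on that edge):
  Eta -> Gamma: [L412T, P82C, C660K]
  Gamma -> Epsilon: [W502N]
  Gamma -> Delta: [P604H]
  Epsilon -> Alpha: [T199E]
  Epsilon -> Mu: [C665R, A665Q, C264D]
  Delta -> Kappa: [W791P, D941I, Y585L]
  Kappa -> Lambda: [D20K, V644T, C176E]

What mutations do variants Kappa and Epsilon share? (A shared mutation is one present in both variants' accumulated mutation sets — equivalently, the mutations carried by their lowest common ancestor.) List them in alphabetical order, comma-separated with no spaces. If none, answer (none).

Accumulating mutations along path to Kappa:
  At Eta: gained [] -> total []
  At Gamma: gained ['L412T', 'P82C', 'C660K'] -> total ['C660K', 'L412T', 'P82C']
  At Delta: gained ['P604H'] -> total ['C660K', 'L412T', 'P604H', 'P82C']
  At Kappa: gained ['W791P', 'D941I', 'Y585L'] -> total ['C660K', 'D941I', 'L412T', 'P604H', 'P82C', 'W791P', 'Y585L']
Mutations(Kappa) = ['C660K', 'D941I', 'L412T', 'P604H', 'P82C', 'W791P', 'Y585L']
Accumulating mutations along path to Epsilon:
  At Eta: gained [] -> total []
  At Gamma: gained ['L412T', 'P82C', 'C660K'] -> total ['C660K', 'L412T', 'P82C']
  At Epsilon: gained ['W502N'] -> total ['C660K', 'L412T', 'P82C', 'W502N']
Mutations(Epsilon) = ['C660K', 'L412T', 'P82C', 'W502N']
Intersection: ['C660K', 'D941I', 'L412T', 'P604H', 'P82C', 'W791P', 'Y585L'] ∩ ['C660K', 'L412T', 'P82C', 'W502N'] = ['C660K', 'L412T', 'P82C']

Answer: C660K,L412T,P82C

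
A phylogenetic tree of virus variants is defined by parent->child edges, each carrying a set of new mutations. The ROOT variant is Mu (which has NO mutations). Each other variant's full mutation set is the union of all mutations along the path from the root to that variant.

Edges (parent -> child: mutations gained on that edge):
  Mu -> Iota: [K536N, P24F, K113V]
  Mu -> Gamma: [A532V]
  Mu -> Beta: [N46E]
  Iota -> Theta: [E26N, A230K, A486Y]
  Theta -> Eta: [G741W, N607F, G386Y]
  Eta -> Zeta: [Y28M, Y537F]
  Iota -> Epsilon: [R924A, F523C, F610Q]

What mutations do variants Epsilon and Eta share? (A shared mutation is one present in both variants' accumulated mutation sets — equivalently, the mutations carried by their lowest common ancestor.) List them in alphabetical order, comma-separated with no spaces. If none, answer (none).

Accumulating mutations along path to Epsilon:
  At Mu: gained [] -> total []
  At Iota: gained ['K536N', 'P24F', 'K113V'] -> total ['K113V', 'K536N', 'P24F']
  At Epsilon: gained ['R924A', 'F523C', 'F610Q'] -> total ['F523C', 'F610Q', 'K113V', 'K536N', 'P24F', 'R924A']
Mutations(Epsilon) = ['F523C', 'F610Q', 'K113V', 'K536N', 'P24F', 'R924A']
Accumulating mutations along path to Eta:
  At Mu: gained [] -> total []
  At Iota: gained ['K536N', 'P24F', 'K113V'] -> total ['K113V', 'K536N', 'P24F']
  At Theta: gained ['E26N', 'A230K', 'A486Y'] -> total ['A230K', 'A486Y', 'E26N', 'K113V', 'K536N', 'P24F']
  At Eta: gained ['G741W', 'N607F', 'G386Y'] -> total ['A230K', 'A486Y', 'E26N', 'G386Y', 'G741W', 'K113V', 'K536N', 'N607F', 'P24F']
Mutations(Eta) = ['A230K', 'A486Y', 'E26N', 'G386Y', 'G741W', 'K113V', 'K536N', 'N607F', 'P24F']
Intersection: ['F523C', 'F610Q', 'K113V', 'K536N', 'P24F', 'R924A'] ∩ ['A230K', 'A486Y', 'E26N', 'G386Y', 'G741W', 'K113V', 'K536N', 'N607F', 'P24F'] = ['K113V', 'K536N', 'P24F']

Answer: K113V,K536N,P24F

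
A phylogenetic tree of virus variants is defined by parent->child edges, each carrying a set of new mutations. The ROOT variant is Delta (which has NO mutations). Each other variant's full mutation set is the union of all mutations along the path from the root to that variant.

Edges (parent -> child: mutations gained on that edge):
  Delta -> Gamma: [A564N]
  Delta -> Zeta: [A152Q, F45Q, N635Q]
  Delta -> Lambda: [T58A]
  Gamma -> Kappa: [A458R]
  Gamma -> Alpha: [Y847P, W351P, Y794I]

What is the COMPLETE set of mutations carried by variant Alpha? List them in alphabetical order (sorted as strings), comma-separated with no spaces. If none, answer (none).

Answer: A564N,W351P,Y794I,Y847P

Derivation:
At Delta: gained [] -> total []
At Gamma: gained ['A564N'] -> total ['A564N']
At Alpha: gained ['Y847P', 'W351P', 'Y794I'] -> total ['A564N', 'W351P', 'Y794I', 'Y847P']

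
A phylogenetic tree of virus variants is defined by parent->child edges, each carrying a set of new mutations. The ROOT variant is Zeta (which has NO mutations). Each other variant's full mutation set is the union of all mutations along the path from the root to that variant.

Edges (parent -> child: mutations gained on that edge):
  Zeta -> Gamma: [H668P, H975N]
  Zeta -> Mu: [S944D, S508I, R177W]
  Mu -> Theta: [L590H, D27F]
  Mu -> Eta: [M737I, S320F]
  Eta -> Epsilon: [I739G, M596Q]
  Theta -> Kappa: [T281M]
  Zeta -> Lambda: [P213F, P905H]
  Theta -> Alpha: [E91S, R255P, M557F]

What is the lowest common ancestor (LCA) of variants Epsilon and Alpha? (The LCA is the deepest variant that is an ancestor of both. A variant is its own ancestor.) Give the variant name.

Path from root to Epsilon: Zeta -> Mu -> Eta -> Epsilon
  ancestors of Epsilon: {Zeta, Mu, Eta, Epsilon}
Path from root to Alpha: Zeta -> Mu -> Theta -> Alpha
  ancestors of Alpha: {Zeta, Mu, Theta, Alpha}
Common ancestors: {Zeta, Mu}
Walk up from Alpha: Alpha (not in ancestors of Epsilon), Theta (not in ancestors of Epsilon), Mu (in ancestors of Epsilon), Zeta (in ancestors of Epsilon)
Deepest common ancestor (LCA) = Mu

Answer: Mu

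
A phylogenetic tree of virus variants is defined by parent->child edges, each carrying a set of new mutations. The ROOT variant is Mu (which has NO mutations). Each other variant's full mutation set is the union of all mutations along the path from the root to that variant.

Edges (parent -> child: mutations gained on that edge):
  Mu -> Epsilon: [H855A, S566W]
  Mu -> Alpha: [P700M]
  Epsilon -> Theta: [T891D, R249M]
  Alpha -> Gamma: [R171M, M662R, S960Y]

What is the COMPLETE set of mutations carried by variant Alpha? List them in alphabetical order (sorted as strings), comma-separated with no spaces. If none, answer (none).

Answer: P700M

Derivation:
At Mu: gained [] -> total []
At Alpha: gained ['P700M'] -> total ['P700M']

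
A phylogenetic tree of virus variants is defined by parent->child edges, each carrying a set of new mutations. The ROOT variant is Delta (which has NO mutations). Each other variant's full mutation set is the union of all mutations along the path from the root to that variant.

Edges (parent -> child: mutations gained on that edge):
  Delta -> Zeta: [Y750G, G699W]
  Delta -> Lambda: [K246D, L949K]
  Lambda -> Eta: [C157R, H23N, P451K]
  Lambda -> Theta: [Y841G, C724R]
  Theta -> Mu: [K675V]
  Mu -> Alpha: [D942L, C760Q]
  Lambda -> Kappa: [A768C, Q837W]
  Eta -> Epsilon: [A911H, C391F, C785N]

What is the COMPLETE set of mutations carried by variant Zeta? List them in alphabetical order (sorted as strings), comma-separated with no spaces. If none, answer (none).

Answer: G699W,Y750G

Derivation:
At Delta: gained [] -> total []
At Zeta: gained ['Y750G', 'G699W'] -> total ['G699W', 'Y750G']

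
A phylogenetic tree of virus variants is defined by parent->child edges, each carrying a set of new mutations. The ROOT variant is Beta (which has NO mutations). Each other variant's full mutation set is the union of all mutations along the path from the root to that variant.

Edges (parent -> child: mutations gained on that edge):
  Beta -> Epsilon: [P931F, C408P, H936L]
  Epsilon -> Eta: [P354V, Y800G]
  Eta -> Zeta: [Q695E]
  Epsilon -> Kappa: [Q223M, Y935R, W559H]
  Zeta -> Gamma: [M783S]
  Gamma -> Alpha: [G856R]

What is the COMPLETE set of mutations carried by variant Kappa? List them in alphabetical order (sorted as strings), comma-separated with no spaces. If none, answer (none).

Answer: C408P,H936L,P931F,Q223M,W559H,Y935R

Derivation:
At Beta: gained [] -> total []
At Epsilon: gained ['P931F', 'C408P', 'H936L'] -> total ['C408P', 'H936L', 'P931F']
At Kappa: gained ['Q223M', 'Y935R', 'W559H'] -> total ['C408P', 'H936L', 'P931F', 'Q223M', 'W559H', 'Y935R']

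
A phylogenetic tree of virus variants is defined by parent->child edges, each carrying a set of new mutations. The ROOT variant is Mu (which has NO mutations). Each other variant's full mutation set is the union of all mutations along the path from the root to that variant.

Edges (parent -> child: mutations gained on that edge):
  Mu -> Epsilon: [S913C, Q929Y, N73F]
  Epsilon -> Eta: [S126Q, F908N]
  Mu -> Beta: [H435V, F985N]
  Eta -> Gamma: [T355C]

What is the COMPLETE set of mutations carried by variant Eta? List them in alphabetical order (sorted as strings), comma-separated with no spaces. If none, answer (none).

At Mu: gained [] -> total []
At Epsilon: gained ['S913C', 'Q929Y', 'N73F'] -> total ['N73F', 'Q929Y', 'S913C']
At Eta: gained ['S126Q', 'F908N'] -> total ['F908N', 'N73F', 'Q929Y', 'S126Q', 'S913C']

Answer: F908N,N73F,Q929Y,S126Q,S913C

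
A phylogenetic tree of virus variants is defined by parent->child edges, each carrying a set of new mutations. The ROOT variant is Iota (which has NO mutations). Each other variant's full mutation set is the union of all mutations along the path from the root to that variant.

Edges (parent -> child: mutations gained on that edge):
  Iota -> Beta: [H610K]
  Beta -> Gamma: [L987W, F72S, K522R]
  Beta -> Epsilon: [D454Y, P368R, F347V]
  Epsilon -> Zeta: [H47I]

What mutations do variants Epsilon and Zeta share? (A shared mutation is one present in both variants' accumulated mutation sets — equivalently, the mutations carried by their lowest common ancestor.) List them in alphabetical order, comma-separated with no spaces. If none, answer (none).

Answer: D454Y,F347V,H610K,P368R

Derivation:
Accumulating mutations along path to Epsilon:
  At Iota: gained [] -> total []
  At Beta: gained ['H610K'] -> total ['H610K']
  At Epsilon: gained ['D454Y', 'P368R', 'F347V'] -> total ['D454Y', 'F347V', 'H610K', 'P368R']
Mutations(Epsilon) = ['D454Y', 'F347V', 'H610K', 'P368R']
Accumulating mutations along path to Zeta:
  At Iota: gained [] -> total []
  At Beta: gained ['H610K'] -> total ['H610K']
  At Epsilon: gained ['D454Y', 'P368R', 'F347V'] -> total ['D454Y', 'F347V', 'H610K', 'P368R']
  At Zeta: gained ['H47I'] -> total ['D454Y', 'F347V', 'H47I', 'H610K', 'P368R']
Mutations(Zeta) = ['D454Y', 'F347V', 'H47I', 'H610K', 'P368R']
Intersection: ['D454Y', 'F347V', 'H610K', 'P368R'] ∩ ['D454Y', 'F347V', 'H47I', 'H610K', 'P368R'] = ['D454Y', 'F347V', 'H610K', 'P368R']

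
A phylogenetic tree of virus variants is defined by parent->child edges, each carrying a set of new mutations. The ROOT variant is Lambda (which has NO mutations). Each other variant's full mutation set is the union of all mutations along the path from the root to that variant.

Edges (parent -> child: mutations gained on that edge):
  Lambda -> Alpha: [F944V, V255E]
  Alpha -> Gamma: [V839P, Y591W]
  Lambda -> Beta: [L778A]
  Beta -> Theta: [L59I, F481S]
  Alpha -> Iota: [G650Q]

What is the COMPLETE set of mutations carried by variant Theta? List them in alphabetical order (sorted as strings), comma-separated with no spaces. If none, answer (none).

At Lambda: gained [] -> total []
At Beta: gained ['L778A'] -> total ['L778A']
At Theta: gained ['L59I', 'F481S'] -> total ['F481S', 'L59I', 'L778A']

Answer: F481S,L59I,L778A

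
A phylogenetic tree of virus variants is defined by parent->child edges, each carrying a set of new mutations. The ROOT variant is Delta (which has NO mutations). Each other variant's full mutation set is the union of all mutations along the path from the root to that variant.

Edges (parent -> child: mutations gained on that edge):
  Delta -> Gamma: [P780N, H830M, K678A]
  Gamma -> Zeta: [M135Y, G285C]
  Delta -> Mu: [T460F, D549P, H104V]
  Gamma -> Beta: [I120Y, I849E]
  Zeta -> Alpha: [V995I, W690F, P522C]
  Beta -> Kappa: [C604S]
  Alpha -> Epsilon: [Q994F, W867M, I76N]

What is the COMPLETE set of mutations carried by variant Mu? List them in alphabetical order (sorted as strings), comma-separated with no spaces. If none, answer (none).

At Delta: gained [] -> total []
At Mu: gained ['T460F', 'D549P', 'H104V'] -> total ['D549P', 'H104V', 'T460F']

Answer: D549P,H104V,T460F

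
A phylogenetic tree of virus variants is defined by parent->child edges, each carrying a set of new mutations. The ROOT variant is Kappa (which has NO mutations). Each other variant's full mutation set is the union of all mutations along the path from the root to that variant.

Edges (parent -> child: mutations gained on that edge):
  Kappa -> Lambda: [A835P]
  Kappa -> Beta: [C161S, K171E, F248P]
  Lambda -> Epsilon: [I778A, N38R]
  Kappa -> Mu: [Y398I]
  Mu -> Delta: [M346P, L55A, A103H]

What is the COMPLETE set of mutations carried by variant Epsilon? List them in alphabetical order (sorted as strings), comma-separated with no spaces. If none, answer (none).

At Kappa: gained [] -> total []
At Lambda: gained ['A835P'] -> total ['A835P']
At Epsilon: gained ['I778A', 'N38R'] -> total ['A835P', 'I778A', 'N38R']

Answer: A835P,I778A,N38R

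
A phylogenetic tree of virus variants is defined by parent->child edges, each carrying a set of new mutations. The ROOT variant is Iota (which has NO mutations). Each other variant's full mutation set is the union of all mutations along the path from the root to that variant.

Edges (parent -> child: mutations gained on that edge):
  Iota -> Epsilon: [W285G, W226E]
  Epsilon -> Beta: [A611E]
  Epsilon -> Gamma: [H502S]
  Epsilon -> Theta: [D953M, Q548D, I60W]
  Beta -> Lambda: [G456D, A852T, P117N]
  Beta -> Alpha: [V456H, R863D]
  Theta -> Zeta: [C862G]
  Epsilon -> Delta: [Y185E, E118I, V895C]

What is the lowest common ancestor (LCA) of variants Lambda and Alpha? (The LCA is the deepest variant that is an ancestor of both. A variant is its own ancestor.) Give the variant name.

Answer: Beta

Derivation:
Path from root to Lambda: Iota -> Epsilon -> Beta -> Lambda
  ancestors of Lambda: {Iota, Epsilon, Beta, Lambda}
Path from root to Alpha: Iota -> Epsilon -> Beta -> Alpha
  ancestors of Alpha: {Iota, Epsilon, Beta, Alpha}
Common ancestors: {Iota, Epsilon, Beta}
Walk up from Alpha: Alpha (not in ancestors of Lambda), Beta (in ancestors of Lambda), Epsilon (in ancestors of Lambda), Iota (in ancestors of Lambda)
Deepest common ancestor (LCA) = Beta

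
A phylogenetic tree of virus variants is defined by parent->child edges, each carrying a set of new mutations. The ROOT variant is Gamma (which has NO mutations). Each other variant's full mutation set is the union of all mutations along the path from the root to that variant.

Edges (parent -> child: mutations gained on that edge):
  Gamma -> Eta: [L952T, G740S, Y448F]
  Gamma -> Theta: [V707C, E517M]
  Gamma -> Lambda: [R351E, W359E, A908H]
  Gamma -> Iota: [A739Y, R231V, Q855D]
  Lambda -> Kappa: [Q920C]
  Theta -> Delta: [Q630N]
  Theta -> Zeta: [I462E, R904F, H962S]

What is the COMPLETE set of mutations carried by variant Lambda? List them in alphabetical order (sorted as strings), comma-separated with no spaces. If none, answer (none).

At Gamma: gained [] -> total []
At Lambda: gained ['R351E', 'W359E', 'A908H'] -> total ['A908H', 'R351E', 'W359E']

Answer: A908H,R351E,W359E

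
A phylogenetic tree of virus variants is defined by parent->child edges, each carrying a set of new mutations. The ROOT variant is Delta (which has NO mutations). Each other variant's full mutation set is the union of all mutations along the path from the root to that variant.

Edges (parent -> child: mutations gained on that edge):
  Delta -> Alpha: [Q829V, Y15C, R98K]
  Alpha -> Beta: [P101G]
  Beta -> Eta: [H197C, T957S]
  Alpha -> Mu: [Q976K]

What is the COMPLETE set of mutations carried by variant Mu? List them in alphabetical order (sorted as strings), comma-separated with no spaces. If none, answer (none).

Answer: Q829V,Q976K,R98K,Y15C

Derivation:
At Delta: gained [] -> total []
At Alpha: gained ['Q829V', 'Y15C', 'R98K'] -> total ['Q829V', 'R98K', 'Y15C']
At Mu: gained ['Q976K'] -> total ['Q829V', 'Q976K', 'R98K', 'Y15C']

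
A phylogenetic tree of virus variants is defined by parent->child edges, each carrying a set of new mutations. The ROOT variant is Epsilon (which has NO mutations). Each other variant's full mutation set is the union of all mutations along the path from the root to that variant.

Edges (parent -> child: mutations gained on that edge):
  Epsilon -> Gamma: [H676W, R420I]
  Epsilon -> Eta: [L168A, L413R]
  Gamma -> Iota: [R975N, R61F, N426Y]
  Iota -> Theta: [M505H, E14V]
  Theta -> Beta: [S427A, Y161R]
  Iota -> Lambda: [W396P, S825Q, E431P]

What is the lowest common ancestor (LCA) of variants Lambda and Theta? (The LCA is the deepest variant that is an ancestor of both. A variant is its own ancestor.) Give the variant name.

Path from root to Lambda: Epsilon -> Gamma -> Iota -> Lambda
  ancestors of Lambda: {Epsilon, Gamma, Iota, Lambda}
Path from root to Theta: Epsilon -> Gamma -> Iota -> Theta
  ancestors of Theta: {Epsilon, Gamma, Iota, Theta}
Common ancestors: {Epsilon, Gamma, Iota}
Walk up from Theta: Theta (not in ancestors of Lambda), Iota (in ancestors of Lambda), Gamma (in ancestors of Lambda), Epsilon (in ancestors of Lambda)
Deepest common ancestor (LCA) = Iota

Answer: Iota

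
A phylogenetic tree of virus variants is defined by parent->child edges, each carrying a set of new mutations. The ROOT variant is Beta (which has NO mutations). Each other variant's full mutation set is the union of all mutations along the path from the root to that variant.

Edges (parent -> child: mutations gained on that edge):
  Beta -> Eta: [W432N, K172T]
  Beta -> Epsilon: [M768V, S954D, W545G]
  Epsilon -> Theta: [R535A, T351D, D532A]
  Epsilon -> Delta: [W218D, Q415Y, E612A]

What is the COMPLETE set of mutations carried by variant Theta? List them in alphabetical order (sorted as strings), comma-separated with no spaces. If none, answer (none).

Answer: D532A,M768V,R535A,S954D,T351D,W545G

Derivation:
At Beta: gained [] -> total []
At Epsilon: gained ['M768V', 'S954D', 'W545G'] -> total ['M768V', 'S954D', 'W545G']
At Theta: gained ['R535A', 'T351D', 'D532A'] -> total ['D532A', 'M768V', 'R535A', 'S954D', 'T351D', 'W545G']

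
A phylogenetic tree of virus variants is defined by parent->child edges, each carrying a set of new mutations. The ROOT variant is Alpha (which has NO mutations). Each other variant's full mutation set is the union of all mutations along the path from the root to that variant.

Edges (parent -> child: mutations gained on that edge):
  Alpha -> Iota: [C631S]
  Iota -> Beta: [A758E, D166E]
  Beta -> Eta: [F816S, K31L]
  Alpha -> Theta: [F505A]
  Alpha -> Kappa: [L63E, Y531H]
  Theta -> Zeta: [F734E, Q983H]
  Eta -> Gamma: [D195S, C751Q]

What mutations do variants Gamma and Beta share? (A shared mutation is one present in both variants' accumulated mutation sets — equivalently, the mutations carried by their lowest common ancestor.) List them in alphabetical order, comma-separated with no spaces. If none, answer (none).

Answer: A758E,C631S,D166E

Derivation:
Accumulating mutations along path to Gamma:
  At Alpha: gained [] -> total []
  At Iota: gained ['C631S'] -> total ['C631S']
  At Beta: gained ['A758E', 'D166E'] -> total ['A758E', 'C631S', 'D166E']
  At Eta: gained ['F816S', 'K31L'] -> total ['A758E', 'C631S', 'D166E', 'F816S', 'K31L']
  At Gamma: gained ['D195S', 'C751Q'] -> total ['A758E', 'C631S', 'C751Q', 'D166E', 'D195S', 'F816S', 'K31L']
Mutations(Gamma) = ['A758E', 'C631S', 'C751Q', 'D166E', 'D195S', 'F816S', 'K31L']
Accumulating mutations along path to Beta:
  At Alpha: gained [] -> total []
  At Iota: gained ['C631S'] -> total ['C631S']
  At Beta: gained ['A758E', 'D166E'] -> total ['A758E', 'C631S', 'D166E']
Mutations(Beta) = ['A758E', 'C631S', 'D166E']
Intersection: ['A758E', 'C631S', 'C751Q', 'D166E', 'D195S', 'F816S', 'K31L'] ∩ ['A758E', 'C631S', 'D166E'] = ['A758E', 'C631S', 'D166E']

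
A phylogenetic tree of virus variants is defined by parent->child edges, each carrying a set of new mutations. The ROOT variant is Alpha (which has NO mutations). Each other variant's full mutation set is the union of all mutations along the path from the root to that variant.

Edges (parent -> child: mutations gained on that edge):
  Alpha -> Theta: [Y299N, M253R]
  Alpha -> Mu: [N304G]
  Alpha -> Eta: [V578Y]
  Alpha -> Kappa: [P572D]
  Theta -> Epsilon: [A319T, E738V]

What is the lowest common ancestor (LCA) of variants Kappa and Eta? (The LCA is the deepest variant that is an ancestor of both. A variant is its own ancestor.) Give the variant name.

Path from root to Kappa: Alpha -> Kappa
  ancestors of Kappa: {Alpha, Kappa}
Path from root to Eta: Alpha -> Eta
  ancestors of Eta: {Alpha, Eta}
Common ancestors: {Alpha}
Walk up from Eta: Eta (not in ancestors of Kappa), Alpha (in ancestors of Kappa)
Deepest common ancestor (LCA) = Alpha

Answer: Alpha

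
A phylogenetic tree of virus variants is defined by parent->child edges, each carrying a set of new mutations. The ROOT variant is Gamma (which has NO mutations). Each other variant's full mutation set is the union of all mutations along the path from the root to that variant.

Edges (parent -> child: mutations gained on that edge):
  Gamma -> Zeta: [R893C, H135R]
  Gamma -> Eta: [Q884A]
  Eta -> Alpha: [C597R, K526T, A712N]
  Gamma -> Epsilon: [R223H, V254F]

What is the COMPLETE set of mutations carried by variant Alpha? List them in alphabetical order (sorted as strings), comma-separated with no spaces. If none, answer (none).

Answer: A712N,C597R,K526T,Q884A

Derivation:
At Gamma: gained [] -> total []
At Eta: gained ['Q884A'] -> total ['Q884A']
At Alpha: gained ['C597R', 'K526T', 'A712N'] -> total ['A712N', 'C597R', 'K526T', 'Q884A']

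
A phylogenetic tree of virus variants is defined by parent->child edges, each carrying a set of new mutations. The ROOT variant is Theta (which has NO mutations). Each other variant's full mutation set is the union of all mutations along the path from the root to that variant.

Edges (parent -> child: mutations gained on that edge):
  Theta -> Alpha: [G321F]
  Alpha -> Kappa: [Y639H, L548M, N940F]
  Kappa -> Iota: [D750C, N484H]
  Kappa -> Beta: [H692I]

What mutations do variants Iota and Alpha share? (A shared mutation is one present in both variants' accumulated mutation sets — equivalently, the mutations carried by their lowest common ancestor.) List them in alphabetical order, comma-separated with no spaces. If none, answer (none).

Accumulating mutations along path to Iota:
  At Theta: gained [] -> total []
  At Alpha: gained ['G321F'] -> total ['G321F']
  At Kappa: gained ['Y639H', 'L548M', 'N940F'] -> total ['G321F', 'L548M', 'N940F', 'Y639H']
  At Iota: gained ['D750C', 'N484H'] -> total ['D750C', 'G321F', 'L548M', 'N484H', 'N940F', 'Y639H']
Mutations(Iota) = ['D750C', 'G321F', 'L548M', 'N484H', 'N940F', 'Y639H']
Accumulating mutations along path to Alpha:
  At Theta: gained [] -> total []
  At Alpha: gained ['G321F'] -> total ['G321F']
Mutations(Alpha) = ['G321F']
Intersection: ['D750C', 'G321F', 'L548M', 'N484H', 'N940F', 'Y639H'] ∩ ['G321F'] = ['G321F']

Answer: G321F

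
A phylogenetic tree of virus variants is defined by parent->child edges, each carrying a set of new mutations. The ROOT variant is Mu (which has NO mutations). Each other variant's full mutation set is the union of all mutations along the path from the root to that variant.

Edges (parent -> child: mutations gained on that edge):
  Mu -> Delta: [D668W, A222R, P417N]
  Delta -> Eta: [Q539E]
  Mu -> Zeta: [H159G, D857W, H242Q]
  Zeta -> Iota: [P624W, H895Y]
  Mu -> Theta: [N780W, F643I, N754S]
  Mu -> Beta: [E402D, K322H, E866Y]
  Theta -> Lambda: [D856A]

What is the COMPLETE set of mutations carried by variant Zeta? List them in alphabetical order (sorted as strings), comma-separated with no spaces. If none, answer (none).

At Mu: gained [] -> total []
At Zeta: gained ['H159G', 'D857W', 'H242Q'] -> total ['D857W', 'H159G', 'H242Q']

Answer: D857W,H159G,H242Q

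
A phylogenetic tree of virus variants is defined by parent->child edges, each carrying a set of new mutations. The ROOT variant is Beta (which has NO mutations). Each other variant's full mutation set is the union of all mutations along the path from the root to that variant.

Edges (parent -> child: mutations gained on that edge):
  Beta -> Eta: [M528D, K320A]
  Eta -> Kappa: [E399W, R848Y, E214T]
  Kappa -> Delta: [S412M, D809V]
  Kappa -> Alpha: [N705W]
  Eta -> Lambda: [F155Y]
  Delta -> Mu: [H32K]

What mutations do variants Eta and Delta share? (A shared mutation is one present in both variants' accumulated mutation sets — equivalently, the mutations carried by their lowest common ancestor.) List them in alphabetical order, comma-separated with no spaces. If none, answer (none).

Answer: K320A,M528D

Derivation:
Accumulating mutations along path to Eta:
  At Beta: gained [] -> total []
  At Eta: gained ['M528D', 'K320A'] -> total ['K320A', 'M528D']
Mutations(Eta) = ['K320A', 'M528D']
Accumulating mutations along path to Delta:
  At Beta: gained [] -> total []
  At Eta: gained ['M528D', 'K320A'] -> total ['K320A', 'M528D']
  At Kappa: gained ['E399W', 'R848Y', 'E214T'] -> total ['E214T', 'E399W', 'K320A', 'M528D', 'R848Y']
  At Delta: gained ['S412M', 'D809V'] -> total ['D809V', 'E214T', 'E399W', 'K320A', 'M528D', 'R848Y', 'S412M']
Mutations(Delta) = ['D809V', 'E214T', 'E399W', 'K320A', 'M528D', 'R848Y', 'S412M']
Intersection: ['K320A', 'M528D'] ∩ ['D809V', 'E214T', 'E399W', 'K320A', 'M528D', 'R848Y', 'S412M'] = ['K320A', 'M528D']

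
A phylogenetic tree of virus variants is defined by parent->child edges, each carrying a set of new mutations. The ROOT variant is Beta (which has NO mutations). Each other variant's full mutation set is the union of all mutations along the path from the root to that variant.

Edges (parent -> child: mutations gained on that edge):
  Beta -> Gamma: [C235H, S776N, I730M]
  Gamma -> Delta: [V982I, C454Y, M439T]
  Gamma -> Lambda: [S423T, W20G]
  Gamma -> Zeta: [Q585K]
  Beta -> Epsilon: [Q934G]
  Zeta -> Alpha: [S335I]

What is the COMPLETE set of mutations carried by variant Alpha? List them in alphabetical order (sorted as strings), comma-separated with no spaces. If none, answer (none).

Answer: C235H,I730M,Q585K,S335I,S776N

Derivation:
At Beta: gained [] -> total []
At Gamma: gained ['C235H', 'S776N', 'I730M'] -> total ['C235H', 'I730M', 'S776N']
At Zeta: gained ['Q585K'] -> total ['C235H', 'I730M', 'Q585K', 'S776N']
At Alpha: gained ['S335I'] -> total ['C235H', 'I730M', 'Q585K', 'S335I', 'S776N']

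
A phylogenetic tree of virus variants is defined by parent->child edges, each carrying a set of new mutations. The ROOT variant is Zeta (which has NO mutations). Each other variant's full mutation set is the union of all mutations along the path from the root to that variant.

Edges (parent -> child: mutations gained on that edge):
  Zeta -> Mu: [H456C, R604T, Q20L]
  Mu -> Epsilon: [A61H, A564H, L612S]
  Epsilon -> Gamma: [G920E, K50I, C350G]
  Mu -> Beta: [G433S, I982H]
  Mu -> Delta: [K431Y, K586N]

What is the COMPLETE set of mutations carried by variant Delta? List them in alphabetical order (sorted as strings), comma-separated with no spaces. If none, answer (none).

Answer: H456C,K431Y,K586N,Q20L,R604T

Derivation:
At Zeta: gained [] -> total []
At Mu: gained ['H456C', 'R604T', 'Q20L'] -> total ['H456C', 'Q20L', 'R604T']
At Delta: gained ['K431Y', 'K586N'] -> total ['H456C', 'K431Y', 'K586N', 'Q20L', 'R604T']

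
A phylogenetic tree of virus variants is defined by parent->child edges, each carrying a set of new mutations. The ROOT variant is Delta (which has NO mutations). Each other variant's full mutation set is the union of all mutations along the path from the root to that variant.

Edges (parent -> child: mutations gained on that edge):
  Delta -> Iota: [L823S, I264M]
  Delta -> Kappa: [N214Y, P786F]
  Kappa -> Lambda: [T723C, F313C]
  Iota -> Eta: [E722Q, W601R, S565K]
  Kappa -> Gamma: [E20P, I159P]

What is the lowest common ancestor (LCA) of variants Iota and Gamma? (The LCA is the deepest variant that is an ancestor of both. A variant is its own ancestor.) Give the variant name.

Answer: Delta

Derivation:
Path from root to Iota: Delta -> Iota
  ancestors of Iota: {Delta, Iota}
Path from root to Gamma: Delta -> Kappa -> Gamma
  ancestors of Gamma: {Delta, Kappa, Gamma}
Common ancestors: {Delta}
Walk up from Gamma: Gamma (not in ancestors of Iota), Kappa (not in ancestors of Iota), Delta (in ancestors of Iota)
Deepest common ancestor (LCA) = Delta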